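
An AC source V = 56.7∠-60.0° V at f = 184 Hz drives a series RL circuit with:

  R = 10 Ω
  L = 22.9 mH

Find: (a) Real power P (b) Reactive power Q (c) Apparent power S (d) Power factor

Step 1 — Angular frequency: ω = 2π·f = 2π·184 = 1156 rad/s.
Step 2 — Component impedances:
  R: Z = R = 10 Ω
  L: Z = jωL = j·1156·0.0229 = 0 + j26.47 Ω
Step 3 — Series combination: Z_total = R + L = 10 + j26.47 Ω = 28.3∠69.3° Ω.
Step 4 — Source phasor: V = 56.7∠-60.0° V = 28.35 - j49.1 V.
Step 5 — Current: I = V / Z = -1.269 - j1.55 A = 2.004∠-129.3° A.
Step 6 — Complex power: S = V·I* = 40.14 + j106.3 VA.
Step 7 — Real power: P = Re(S) = 40.14 W.
Step 8 — Reactive power: Q = Im(S) = 106.3 VAR.
Step 9 — Apparent power: |S| = 113.6 VA.
Step 10 — Power factor: PF = P/|S| = 0.3534 (lagging).

(a) P = 40.14 W  (b) Q = 106.3 VAR  (c) S = 113.6 VA  (d) PF = 0.3534 (lagging)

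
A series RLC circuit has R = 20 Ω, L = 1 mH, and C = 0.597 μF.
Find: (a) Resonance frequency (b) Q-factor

Step 1 — Resonance condition Im(Z)=0 gives ω₀ = 1/√(LC).
Step 2 — ω₀ = 1/√(0.001·5.97e-07) = 4.093e+04 rad/s.
Step 3 — f₀ = ω₀/(2π) = 6514 Hz.
Step 4 — Series Q: Q = ω₀L/R = 4.093e+04·0.001/20 = 2.046.

(a) f₀ = 6514 Hz  (b) Q = 2.046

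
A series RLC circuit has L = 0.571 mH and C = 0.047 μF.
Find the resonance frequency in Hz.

Step 1 — Resonance condition Im(Z)=0 gives ω₀ = 1/√(LC).
Step 2 — ω₀ = 1/√(0.000571·4.7e-08) = 1.93e+05 rad/s.
Step 3 — f₀ = ω₀/(2π) = 3.072e+04 Hz.

f₀ = 3.072e+04 Hz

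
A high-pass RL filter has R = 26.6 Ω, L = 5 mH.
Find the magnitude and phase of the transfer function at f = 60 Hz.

Step 1 — Angular frequency: ω = 2π·60 = 377 rad/s.
Step 2 — Transfer function: H(jω) = jωL/(R + jωL).
Step 3 — Numerator jωL = j·1.885; denominator R + jωL = 26.6 + j1.885.
Step 4 — H = 0.004996 + j0.07051.
Step 5 — Magnitude: |H| = 0.07069 (-23.0 dB); phase: φ = 85.9°.

|H| = 0.07069 (-23.0 dB), φ = 85.9°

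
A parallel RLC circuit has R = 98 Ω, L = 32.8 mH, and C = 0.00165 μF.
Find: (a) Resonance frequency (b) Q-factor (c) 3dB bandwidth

Step 1 — Resonance: ω₀ = 1/√(LC) = 1/√(0.0328·1.65e-09) = 1.359e+05 rad/s.
Step 2 — f₀ = ω₀/(2π) = 2.163e+04 Hz.
Step 3 — Parallel Q: Q = R/(ω₀L) = 98/(1.359e+05·0.0328) = 0.02198.
Step 4 — Bandwidth: Δω = ω₀/Q = 6.184e+06 rad/s; BW = Δω/(2π) = 9.843e+05 Hz.

(a) f₀ = 2.163e+04 Hz  (b) Q = 0.02198  (c) BW = 9.843e+05 Hz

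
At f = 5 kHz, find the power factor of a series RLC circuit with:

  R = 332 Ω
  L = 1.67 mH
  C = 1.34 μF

Step 1 — Angular frequency: ω = 2π·f = 2π·5000 = 3.142e+04 rad/s.
Step 2 — Component impedances:
  R: Z = R = 332 Ω
  L: Z = jωL = j·3.142e+04·0.00167 = 0 + j52.46 Ω
  C: Z = 1/(jωC) = -j/(ω·C) = 0 - j23.75 Ω
Step 3 — Series combination: Z_total = R + L + C = 332 + j28.71 Ω = 333.2∠4.9° Ω.
Step 4 — Power factor: PF = cos(φ) = Re(Z)/|Z| = 332/333.24 = 0.9963.
Step 5 — Type: Im(Z) = 28.71 ⇒ lagging (phase φ = 4.9°).

PF = 0.9963 (lagging, φ = 4.9°)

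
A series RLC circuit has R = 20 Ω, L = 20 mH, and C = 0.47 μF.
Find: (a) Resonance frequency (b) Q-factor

Step 1 — Resonance condition Im(Z)=0 gives ω₀ = 1/√(LC).
Step 2 — ω₀ = 1/√(0.02·4.7e-07) = 1.031e+04 rad/s.
Step 3 — f₀ = ω₀/(2π) = 1642 Hz.
Step 4 — Series Q: Q = ω₀L/R = 1.031e+04·0.02/20 = 10.31.

(a) f₀ = 1642 Hz  (b) Q = 10.31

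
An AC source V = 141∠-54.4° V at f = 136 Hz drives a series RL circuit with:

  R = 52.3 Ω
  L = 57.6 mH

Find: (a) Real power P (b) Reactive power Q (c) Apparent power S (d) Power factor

Step 1 — Angular frequency: ω = 2π·f = 2π·136 = 854.5 rad/s.
Step 2 — Component impedances:
  R: Z = R = 52.3 Ω
  L: Z = jωL = j·854.5·0.0576 = 0 + j49.22 Ω
Step 3 — Series combination: Z_total = R + L = 52.3 + j49.22 Ω = 71.82∠43.3° Ω.
Step 4 — Source phasor: V = 141∠-54.4° V = 82.08 - j114.6 V.
Step 5 — Current: I = V / Z = -0.2618 - j1.946 A = 1.963∠-97.7° A.
Step 6 — Complex power: S = V·I* = 201.6 + j189.7 VA.
Step 7 — Real power: P = Re(S) = 201.6 W.
Step 8 — Reactive power: Q = Im(S) = 189.7 VAR.
Step 9 — Apparent power: |S| = 276.8 VA.
Step 10 — Power factor: PF = P/|S| = 0.7282 (lagging).

(a) P = 201.6 W  (b) Q = 189.7 VAR  (c) S = 276.8 VA  (d) PF = 0.7282 (lagging)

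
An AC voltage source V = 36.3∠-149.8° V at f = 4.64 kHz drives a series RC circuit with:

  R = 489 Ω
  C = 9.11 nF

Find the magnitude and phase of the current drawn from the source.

Step 1 — Angular frequency: ω = 2π·f = 2π·4640 = 2.915e+04 rad/s.
Step 2 — Component impedances:
  R: Z = R = 489 Ω
  C: Z = 1/(jωC) = -j/(ω·C) = 0 - j3765 Ω
Step 3 — Series combination: Z_total = R + C = 489 - j3765 Ω = 3797∠-82.6° Ω.
Step 4 — Source phasor: V = 36.3∠-149.8° V = -31.37 - j18.26 V.
Step 5 — Ohm's law: I = V / Z_total = (-31.37 - j18.26) / (489 - j3765) = 0.003705 - j0.008814 A.
Step 6 — Convert to polar: |I| = 0.009561 A, ∠I = -67.2°.

I = 0.009561∠-67.2° A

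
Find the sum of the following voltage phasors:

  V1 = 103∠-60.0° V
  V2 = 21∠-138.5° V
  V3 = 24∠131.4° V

Step 1 — Convert each phasor to rectangular form:
  V1 = 103·(cos(-60.0°) + j·sin(-60.0°)) = 51.5 - j89.2 V
  V2 = 21·(cos(-138.5°) + j·sin(-138.5°)) = -15.73 - j13.92 V
  V3 = 24·(cos(131.4°) + j·sin(131.4°)) = -15.87 + j18 V
Step 2 — Sum components: V_total = 19.9 - j85.11 V.
Step 3 — Convert to polar: |V_total| = 87.41 V, ∠V_total = -76.8°.

V_total = 87.41∠-76.8° V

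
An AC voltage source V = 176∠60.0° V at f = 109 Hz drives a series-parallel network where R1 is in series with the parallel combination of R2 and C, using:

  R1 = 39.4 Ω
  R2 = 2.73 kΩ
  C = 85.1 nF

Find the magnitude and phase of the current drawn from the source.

Step 1 — Angular frequency: ω = 2π·f = 2π·109 = 684.9 rad/s.
Step 2 — Component impedances:
  R1: Z = R = 39.4 Ω
  R2: Z = R = 2730 Ω
  C: Z = 1/(jωC) = -j/(ω·C) = 0 - j1.716e+04 Ω
Step 3 — Parallel branch: R2 || C = 1/(1/R2 + 1/C) = 2663 - j423.6 Ω.
Step 4 — Series with R1: Z_total = R1 + (R2 || C) = 2702 - j423.6 Ω = 2735∠-8.9° Ω.
Step 5 — Source phasor: V = 176∠60.0° V = 88 + j152.4 V.
Step 6 — Ohm's law: I = V / Z_total = (88 + j152.4) / (2702 - j423.6) = 0.02315 + j0.06004 A.
Step 7 — Convert to polar: |I| = 0.06435 A, ∠I = 68.9°.

I = 0.06435∠68.9° A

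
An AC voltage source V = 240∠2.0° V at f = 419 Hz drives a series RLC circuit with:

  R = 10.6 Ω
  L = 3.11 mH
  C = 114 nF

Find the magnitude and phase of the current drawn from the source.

Step 1 — Angular frequency: ω = 2π·f = 2π·419 = 2633 rad/s.
Step 2 — Component impedances:
  R: Z = R = 10.6 Ω
  L: Z = jωL = j·2633·0.00311 = 0 + j8.188 Ω
  C: Z = 1/(jωC) = -j/(ω·C) = 0 - j3332 Ω
Step 3 — Series combination: Z_total = R + L + C = 10.6 - j3324 Ω = 3324∠-89.8° Ω.
Step 4 — Source phasor: V = 240∠2.0° V = 239.9 + j8.376 V.
Step 5 — Ohm's law: I = V / Z_total = (239.9 + j8.376) / (10.6 - j3324) = -0.00229 + j0.07217 A.
Step 6 — Convert to polar: |I| = 0.07221 A, ∠I = 91.8°.

I = 0.07221∠91.8° A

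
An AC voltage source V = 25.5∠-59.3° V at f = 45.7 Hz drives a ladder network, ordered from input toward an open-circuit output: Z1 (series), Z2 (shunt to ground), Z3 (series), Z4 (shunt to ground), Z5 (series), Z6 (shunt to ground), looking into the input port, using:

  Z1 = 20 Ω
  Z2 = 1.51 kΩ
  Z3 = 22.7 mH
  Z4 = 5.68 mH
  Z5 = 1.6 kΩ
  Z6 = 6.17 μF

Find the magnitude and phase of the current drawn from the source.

Step 1 — Angular frequency: ω = 2π·f = 2π·45.7 = 287.1 rad/s.
Step 2 — Component impedances:
  Z1: Z = R = 20 Ω
  Z2: Z = R = 1510 Ω
  Z3: Z = jωL = j·287.1·0.0227 = 0 + j6.518 Ω
  Z4: Z = jωL = j·287.1·0.00568 = 0 + j1.631 Ω
  Z5: Z = R = 1600 Ω
  Z6: Z = 1/(jωC) = -j/(ω·C) = 0 - j564.4 Ω
Step 3 — Ladder network (open output): work backward from the far end, alternating series and parallel combinations. Z_in = 20.05 + j8.149 Ω = 21.64∠22.1° Ω.
Step 4 — Source phasor: V = 25.5∠-59.3° V = 13.02 - j21.93 V.
Step 5 — Ohm's law: I = V / Z_total = (13.02 - j21.93) / (20.05 + j8.149) = 0.1757 - j1.165 A.
Step 6 — Convert to polar: |I| = 1.178 A, ∠I = -81.4°.

I = 1.178∠-81.4° A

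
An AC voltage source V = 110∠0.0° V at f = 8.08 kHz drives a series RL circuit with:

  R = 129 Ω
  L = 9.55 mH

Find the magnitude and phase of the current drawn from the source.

Step 1 — Angular frequency: ω = 2π·f = 2π·8080 = 5.077e+04 rad/s.
Step 2 — Component impedances:
  R: Z = R = 129 Ω
  L: Z = jωL = j·5.077e+04·0.00955 = 0 + j484.8 Ω
Step 3 — Series combination: Z_total = R + L = 129 + j484.8 Ω = 501.7∠75.1° Ω.
Step 4 — Source phasor: V = 110∠0.0° V = 110 V.
Step 5 — Ohm's law: I = V / Z_total = (110) / (129 + j484.8) = 0.05638 - j0.2119 A.
Step 6 — Convert to polar: |I| = 0.2193 A, ∠I = -75.1°.

I = 0.2193∠-75.1° A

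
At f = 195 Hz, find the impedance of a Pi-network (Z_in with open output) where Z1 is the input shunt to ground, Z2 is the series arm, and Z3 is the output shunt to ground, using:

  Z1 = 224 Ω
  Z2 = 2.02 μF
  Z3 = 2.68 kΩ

Step 1 — Angular frequency: ω = 2π·f = 2π·195 = 1225 rad/s.
Step 2 — Component impedances:
  Z1: Z = R = 224 Ω
  Z2: Z = 1/(jωC) = -j/(ω·C) = 0 - j404 Ω
  Z3: Z = R = 2680 Ω
Step 3 — With open output, the series arm Z2 and the output shunt Z3 appear in series to ground: Z2 + Z3 = 2680 - j404 Ω.
Step 4 — Parallel with input shunt Z1: Z_in = Z1 || (Z2 + Z3) = 207 - j2.358 Ω = 207.1∠-0.7° Ω.

Z = 207 - j2.358 Ω = 207.1∠-0.7° Ω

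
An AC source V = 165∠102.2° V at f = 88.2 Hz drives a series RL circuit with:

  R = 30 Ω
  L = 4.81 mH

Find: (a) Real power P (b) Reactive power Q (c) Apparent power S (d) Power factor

Step 1 — Angular frequency: ω = 2π·f = 2π·88.2 = 554.2 rad/s.
Step 2 — Component impedances:
  R: Z = R = 30 Ω
  L: Z = jωL = j·554.2·0.00481 = 0 + j2.666 Ω
Step 3 — Series combination: Z_total = R + L = 30 + j2.666 Ω = 30.12∠5.1° Ω.
Step 4 — Source phasor: V = 165∠102.2° V = -34.87 + j161.3 V.
Step 5 — Current: I = V / Z = -0.6793 + j5.436 A = 5.478∠97.1° A.
Step 6 — Complex power: S = V·I* = 900.4 + j80 VA.
Step 7 — Real power: P = Re(S) = 900.4 W.
Step 8 — Reactive power: Q = Im(S) = 80 VAR.
Step 9 — Apparent power: |S| = 903.9 VA.
Step 10 — Power factor: PF = P/|S| = 0.9961 (lagging).

(a) P = 900.4 W  (b) Q = 80 VAR  (c) S = 903.9 VA  (d) PF = 0.9961 (lagging)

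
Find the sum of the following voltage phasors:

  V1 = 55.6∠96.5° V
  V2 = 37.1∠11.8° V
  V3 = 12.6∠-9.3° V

Step 1 — Convert each phasor to rectangular form:
  V1 = 55.6·(cos(96.5°) + j·sin(96.5°)) = -6.294 + j55.24 V
  V2 = 37.1·(cos(11.8°) + j·sin(11.8°)) = 36.32 + j7.587 V
  V3 = 12.6·(cos(-9.3°) + j·sin(-9.3°)) = 12.43 - j2.036 V
Step 2 — Sum components: V_total = 42.46 + j60.79 V.
Step 3 — Convert to polar: |V_total| = 74.15 V, ∠V_total = 55.1°.

V_total = 74.15∠55.1° V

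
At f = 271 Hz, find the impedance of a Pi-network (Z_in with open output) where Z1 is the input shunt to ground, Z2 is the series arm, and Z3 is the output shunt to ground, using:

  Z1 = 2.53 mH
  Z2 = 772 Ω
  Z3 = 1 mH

Step 1 — Angular frequency: ω = 2π·f = 2π·271 = 1703 rad/s.
Step 2 — Component impedances:
  Z1: Z = jωL = j·1703·0.00253 = 0 + j4.308 Ω
  Z2: Z = R = 772 Ω
  Z3: Z = jωL = j·1703·0.001 = 0 + j1.703 Ω
Step 3 — With open output, the series arm Z2 and the output shunt Z3 appear in series to ground: Z2 + Z3 = 772 + j1.703 Ω.
Step 4 — Parallel with input shunt Z1: Z_in = Z1 || (Z2 + Z3) = 0.02404 + j4.308 Ω = 4.308∠89.7° Ω.

Z = 0.02404 + j4.308 Ω = 4.308∠89.7° Ω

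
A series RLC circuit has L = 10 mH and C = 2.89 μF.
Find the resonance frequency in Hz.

Step 1 — Resonance condition Im(Z)=0 gives ω₀ = 1/√(LC).
Step 2 — ω₀ = 1/√(0.01·2.89e-06) = 5882 rad/s.
Step 3 — f₀ = ω₀/(2π) = 936.2 Hz.

f₀ = 936.2 Hz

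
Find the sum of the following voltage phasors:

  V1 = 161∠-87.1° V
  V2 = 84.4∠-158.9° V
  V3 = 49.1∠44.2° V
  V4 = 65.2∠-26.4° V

Step 1 — Convert each phasor to rectangular form:
  V1 = 161·(cos(-87.1°) + j·sin(-87.1°)) = 8.145 - j160.8 V
  V2 = 84.4·(cos(-158.9°) + j·sin(-158.9°)) = -78.74 - j30.38 V
  V3 = 49.1·(cos(44.2°) + j·sin(44.2°)) = 35.2 + j34.23 V
  V4 = 65.2·(cos(-26.4°) + j·sin(-26.4°)) = 58.4 - j28.99 V
Step 2 — Sum components: V_total = 23 - j185.9 V.
Step 3 — Convert to polar: |V_total| = 187.4 V, ∠V_total = -82.9°.

V_total = 187.4∠-82.9° V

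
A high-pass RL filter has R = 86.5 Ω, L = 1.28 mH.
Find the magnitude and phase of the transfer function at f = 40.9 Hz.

Step 1 — Angular frequency: ω = 2π·40.9 = 257 rad/s.
Step 2 — Transfer function: H(jω) = jωL/(R + jωL).
Step 3 — Numerator jωL = j·0.3289; denominator R + jωL = 86.5 + j0.3289.
Step 4 — H = 1.446e-05 + j0.003803.
Step 5 — Magnitude: |H| = 0.003803 (-48.4 dB); phase: φ = 89.8°.

|H| = 0.003803 (-48.4 dB), φ = 89.8°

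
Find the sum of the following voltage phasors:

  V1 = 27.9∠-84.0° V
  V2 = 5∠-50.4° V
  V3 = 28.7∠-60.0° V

Step 1 — Convert each phasor to rectangular form:
  V1 = 27.9·(cos(-84.0°) + j·sin(-84.0°)) = 2.916 - j27.75 V
  V2 = 5·(cos(-50.4°) + j·sin(-50.4°)) = 3.187 - j3.853 V
  V3 = 28.7·(cos(-60.0°) + j·sin(-60.0°)) = 14.35 - j24.85 V
Step 2 — Sum components: V_total = 20.45 - j56.45 V.
Step 3 — Convert to polar: |V_total| = 60.05 V, ∠V_total = -70.1°.

V_total = 60.05∠-70.1° V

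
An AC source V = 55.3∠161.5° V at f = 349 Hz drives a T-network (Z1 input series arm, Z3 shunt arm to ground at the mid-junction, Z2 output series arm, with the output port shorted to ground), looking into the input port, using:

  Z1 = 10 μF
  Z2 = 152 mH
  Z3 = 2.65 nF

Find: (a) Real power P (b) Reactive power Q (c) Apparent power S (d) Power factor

Step 1 — Angular frequency: ω = 2π·f = 2π·349 = 2193 rad/s.
Step 2 — Component impedances:
  Z1: Z = 1/(jωC) = -j/(ω·C) = 0 - j45.6 Ω
  Z2: Z = jωL = j·2193·0.152 = 0 + j333.3 Ω
  Z3: Z = 1/(jωC) = -j/(ω·C) = 0 - j1.721e+05 Ω
Step 3 — With the output port shorted to ground, the output series arm Z2 runs from the junction to ground; the shunt arm Z3 also runs from the junction to ground. They appear in parallel: Z3 || Z2 = 0 + j334 Ω.
Step 4 — Series with input arm Z1: Z_in = Z1 + (Z3 || Z2) = 0 + j288.4 Ω = 288.4∠90.0° Ω.
Step 5 — Source phasor: V = 55.3∠161.5° V = -52.44 + j17.55 V.
Step 6 — Current: I = V / Z = 0.06085 + j0.1819 A = 0.1918∠71.5° A.
Step 7 — Complex power: S = V·I* = 0 + j10.61 VA.
Step 8 — Real power: P = Re(S) = 0 W.
Step 9 — Reactive power: Q = Im(S) = 10.61 VAR.
Step 10 — Apparent power: |S| = 10.61 VA.
Step 11 — Power factor: PF = P/|S| = 0 (lagging).

(a) P = 0 W  (b) Q = 10.61 VAR  (c) S = 10.61 VA  (d) PF = 0 (lagging)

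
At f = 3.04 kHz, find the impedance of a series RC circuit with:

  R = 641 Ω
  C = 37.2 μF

Step 1 — Angular frequency: ω = 2π·f = 2π·3040 = 1.91e+04 rad/s.
Step 2 — Component impedances:
  R: Z = R = 641 Ω
  C: Z = 1/(jωC) = -j/(ω·C) = 0 - j1.407 Ω
Step 3 — Series combination: Z_total = R + C = 641 - j1.407 Ω = 641∠-0.1° Ω.

Z = 641 - j1.407 Ω = 641∠-0.1° Ω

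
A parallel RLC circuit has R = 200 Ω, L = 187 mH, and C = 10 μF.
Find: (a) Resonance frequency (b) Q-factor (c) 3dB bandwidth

Step 1 — Resonance: ω₀ = 1/√(LC) = 1/√(0.187·1e-05) = 731.3 rad/s.
Step 2 — f₀ = ω₀/(2π) = 116.4 Hz.
Step 3 — Parallel Q: Q = R/(ω₀L) = 200/(731.3·0.187) = 1.463.
Step 4 — Bandwidth: Δω = ω₀/Q = 500 rad/s; BW = Δω/(2π) = 79.58 Hz.

(a) f₀ = 116.4 Hz  (b) Q = 1.463  (c) BW = 79.58 Hz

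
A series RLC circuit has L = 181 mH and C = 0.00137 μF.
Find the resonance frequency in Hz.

Step 1 — Resonance condition Im(Z)=0 gives ω₀ = 1/√(LC).
Step 2 — ω₀ = 1/√(0.181·1.37e-09) = 6.35e+04 rad/s.
Step 3 — f₀ = ω₀/(2π) = 1.011e+04 Hz.

f₀ = 1.011e+04 Hz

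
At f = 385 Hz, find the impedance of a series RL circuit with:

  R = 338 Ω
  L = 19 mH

Step 1 — Angular frequency: ω = 2π·f = 2π·385 = 2419 rad/s.
Step 2 — Component impedances:
  R: Z = R = 338 Ω
  L: Z = jωL = j·2419·0.019 = 0 + j45.96 Ω
Step 3 — Series combination: Z_total = R + L = 338 + j45.96 Ω = 341.1∠7.7° Ω.

Z = 338 + j45.96 Ω = 341.1∠7.7° Ω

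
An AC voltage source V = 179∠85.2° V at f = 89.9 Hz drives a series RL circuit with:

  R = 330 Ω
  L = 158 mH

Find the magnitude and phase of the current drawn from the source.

Step 1 — Angular frequency: ω = 2π·f = 2π·89.9 = 564.9 rad/s.
Step 2 — Component impedances:
  R: Z = R = 330 Ω
  L: Z = jωL = j·564.9·0.158 = 0 + j89.25 Ω
Step 3 — Series combination: Z_total = R + L = 330 + j89.25 Ω = 341.9∠15.1° Ω.
Step 4 — Source phasor: V = 179∠85.2° V = 14.98 + j178.4 V.
Step 5 — Ohm's law: I = V / Z_total = (14.98 + j178.4) / (330 + j89.25) = 0.1785 + j0.4922 A.
Step 6 — Convert to polar: |I| = 0.5236 A, ∠I = 70.1°.

I = 0.5236∠70.1° A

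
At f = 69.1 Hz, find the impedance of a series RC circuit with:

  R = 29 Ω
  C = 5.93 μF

Step 1 — Angular frequency: ω = 2π·f = 2π·69.1 = 434.2 rad/s.
Step 2 — Component impedances:
  R: Z = R = 29 Ω
  C: Z = 1/(jωC) = -j/(ω·C) = 0 - j388.4 Ω
Step 3 — Series combination: Z_total = R + C = 29 - j388.4 Ω = 389.5∠-85.7° Ω.

Z = 29 - j388.4 Ω = 389.5∠-85.7° Ω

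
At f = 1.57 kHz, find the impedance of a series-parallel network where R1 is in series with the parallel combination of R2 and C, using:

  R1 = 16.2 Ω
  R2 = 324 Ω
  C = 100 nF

Step 1 — Angular frequency: ω = 2π·f = 2π·1570 = 9865 rad/s.
Step 2 — Component impedances:
  R1: Z = R = 16.2 Ω
  R2: Z = R = 324 Ω
  C: Z = 1/(jωC) = -j/(ω·C) = 0 - j1014 Ω
Step 3 — Parallel branch: R2 || C = 1/(1/R2 + 1/C) = 294 - j93.96 Ω.
Step 4 — Series with R1: Z_total = R1 + (R2 || C) = 310.2 - j93.96 Ω = 324.1∠-16.9° Ω.

Z = 310.2 - j93.96 Ω = 324.1∠-16.9° Ω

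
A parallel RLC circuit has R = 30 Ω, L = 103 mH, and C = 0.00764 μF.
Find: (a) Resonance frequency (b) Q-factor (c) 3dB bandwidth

Step 1 — Resonance: ω₀ = 1/√(LC) = 1/√(0.103·7.64e-09) = 3.565e+04 rad/s.
Step 2 — f₀ = ω₀/(2π) = 5674 Hz.
Step 3 — Parallel Q: Q = R/(ω₀L) = 30/(3.565e+04·0.103) = 0.008171.
Step 4 — Bandwidth: Δω = ω₀/Q = 4.363e+06 rad/s; BW = Δω/(2π) = 6.944e+05 Hz.

(a) f₀ = 5674 Hz  (b) Q = 0.008171  (c) BW = 6.944e+05 Hz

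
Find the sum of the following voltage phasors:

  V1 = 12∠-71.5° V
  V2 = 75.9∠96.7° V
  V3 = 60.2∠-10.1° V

Step 1 — Convert each phasor to rectangular form:
  V1 = 12·(cos(-71.5°) + j·sin(-71.5°)) = 3.808 - j11.38 V
  V2 = 75.9·(cos(96.7°) + j·sin(96.7°)) = -8.855 + j75.38 V
  V3 = 60.2·(cos(-10.1°) + j·sin(-10.1°)) = 59.27 - j10.56 V
Step 2 — Sum components: V_total = 54.22 + j53.44 V.
Step 3 — Convert to polar: |V_total| = 76.13 V, ∠V_total = 44.6°.

V_total = 76.13∠44.6° V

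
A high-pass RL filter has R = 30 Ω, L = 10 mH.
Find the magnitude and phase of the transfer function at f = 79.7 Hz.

Step 1 — Angular frequency: ω = 2π·79.7 = 500.8 rad/s.
Step 2 — Transfer function: H(jω) = jωL/(R + jωL).
Step 3 — Numerator jωL = j·5.008; denominator R + jωL = 30 + j5.008.
Step 4 — H = 0.02711 + j0.1624.
Step 5 — Magnitude: |H| = 0.1646 (-15.7 dB); phase: φ = 80.5°.

|H| = 0.1646 (-15.7 dB), φ = 80.5°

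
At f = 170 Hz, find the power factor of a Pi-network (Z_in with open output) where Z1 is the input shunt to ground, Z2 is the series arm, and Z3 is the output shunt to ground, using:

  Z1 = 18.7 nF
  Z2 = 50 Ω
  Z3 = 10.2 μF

Step 1 — Angular frequency: ω = 2π·f = 2π·170 = 1068 rad/s.
Step 2 — Component impedances:
  Z1: Z = 1/(jωC) = -j/(ω·C) = 0 - j5.006e+04 Ω
  Z2: Z = R = 50 Ω
  Z3: Z = 1/(jωC) = -j/(ω·C) = 0 - j91.78 Ω
Step 3 — With open output, the series arm Z2 and the output shunt Z3 appear in series to ground: Z2 + Z3 = 50 - j91.78 Ω.
Step 4 — Parallel with input shunt Z1: Z_in = Z1 || (Z2 + Z3) = 49.82 - j91.67 Ω = 104.3∠-61.5° Ω.
Step 5 — Power factor: PF = cos(φ) = Re(Z)/|Z| = 49.817/104.33 = 0.4775.
Step 6 — Type: Im(Z) = -91.67 ⇒ leading (phase φ = -61.5°).

PF = 0.4775 (leading, φ = -61.5°)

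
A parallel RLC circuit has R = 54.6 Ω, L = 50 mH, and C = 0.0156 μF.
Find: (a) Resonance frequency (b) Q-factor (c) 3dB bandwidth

Step 1 — Resonance: ω₀ = 1/√(LC) = 1/√(0.05·1.56e-08) = 3.581e+04 rad/s.
Step 2 — f₀ = ω₀/(2π) = 5699 Hz.
Step 3 — Parallel Q: Q = R/(ω₀L) = 54.6/(3.581e+04·0.05) = 0.0305.
Step 4 — Bandwidth: Δω = ω₀/Q = 1.174e+06 rad/s; BW = Δω/(2π) = 1.869e+05 Hz.

(a) f₀ = 5699 Hz  (b) Q = 0.0305  (c) BW = 1.869e+05 Hz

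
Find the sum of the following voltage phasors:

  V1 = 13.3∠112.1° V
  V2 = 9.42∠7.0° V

Step 1 — Convert each phasor to rectangular form:
  V1 = 13.3·(cos(112.1°) + j·sin(112.1°)) = -5.004 + j12.32 V
  V2 = 9.42·(cos(7.0°) + j·sin(7.0°)) = 9.35 + j1.148 V
Step 2 — Sum components: V_total = 4.346 + j13.47 V.
Step 3 — Convert to polar: |V_total| = 14.15 V, ∠V_total = 72.1°.

V_total = 14.15∠72.1° V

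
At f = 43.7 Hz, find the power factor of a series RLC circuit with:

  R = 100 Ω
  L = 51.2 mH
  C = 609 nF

Step 1 — Angular frequency: ω = 2π·f = 2π·43.7 = 274.6 rad/s.
Step 2 — Component impedances:
  R: Z = R = 100 Ω
  L: Z = jωL = j·274.6·0.0512 = 0 + j14.06 Ω
  C: Z = 1/(jωC) = -j/(ω·C) = 0 - j5980 Ω
Step 3 — Series combination: Z_total = R + L + C = 100 - j5966 Ω = 5967∠-89.0° Ω.
Step 4 — Power factor: PF = cos(φ) = Re(Z)/|Z| = 100/5967 = 0.01676.
Step 5 — Type: Im(Z) = -5966 ⇒ leading (phase φ = -89.0°).

PF = 0.01676 (leading, φ = -89.0°)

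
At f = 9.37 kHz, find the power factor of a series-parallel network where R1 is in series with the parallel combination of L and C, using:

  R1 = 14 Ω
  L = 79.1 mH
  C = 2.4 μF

Step 1 — Angular frequency: ω = 2π·f = 2π·9370 = 5.887e+04 rad/s.
Step 2 — Component impedances:
  R1: Z = R = 14 Ω
  L: Z = jωL = j·5.887e+04·0.0791 = 0 + j4657 Ω
  C: Z = 1/(jωC) = -j/(ω·C) = 0 - j7.077 Ω
Step 3 — Parallel branch: L || C = 1/(1/L + 1/C) = 0 - j7.088 Ω.
Step 4 — Series with R1: Z_total = R1 + (L || C) = 14 - j7.088 Ω = 15.69∠-26.9° Ω.
Step 5 — Power factor: PF = cos(φ) = Re(Z)/|Z| = 14/15.692 = 0.8922.
Step 6 — Type: Im(Z) = -7.088 ⇒ leading (phase φ = -26.9°).

PF = 0.8922 (leading, φ = -26.9°)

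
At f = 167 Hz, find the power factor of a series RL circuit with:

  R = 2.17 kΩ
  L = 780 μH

Step 1 — Angular frequency: ω = 2π·f = 2π·167 = 1049 rad/s.
Step 2 — Component impedances:
  R: Z = R = 2170 Ω
  L: Z = jωL = j·1049·0.00078 = 0 + j0.8184 Ω
Step 3 — Series combination: Z_total = R + L = 2170 + j0.8184 Ω = 2170∠0.0° Ω.
Step 4 — Power factor: PF = cos(φ) = Re(Z)/|Z| = 2170/2170 = 1.
Step 5 — Type: Im(Z) = 0.8184 ⇒ lagging (phase φ = 0.0°).

PF = 1 (lagging, φ = 0.0°)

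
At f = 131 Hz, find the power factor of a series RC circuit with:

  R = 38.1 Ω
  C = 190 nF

Step 1 — Angular frequency: ω = 2π·f = 2π·131 = 823.1 rad/s.
Step 2 — Component impedances:
  R: Z = R = 38.1 Ω
  C: Z = 1/(jωC) = -j/(ω·C) = 0 - j6394 Ω
Step 3 — Series combination: Z_total = R + C = 38.1 - j6394 Ω = 6394∠-89.7° Ω.
Step 4 — Power factor: PF = cos(φ) = Re(Z)/|Z| = 38.1/6394.4 = 0.005958.
Step 5 — Type: Im(Z) = -6394 ⇒ leading (phase φ = -89.7°).

PF = 0.005958 (leading, φ = -89.7°)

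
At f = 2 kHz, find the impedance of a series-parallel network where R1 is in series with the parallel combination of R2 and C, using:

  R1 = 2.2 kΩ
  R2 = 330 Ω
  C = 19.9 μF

Step 1 — Angular frequency: ω = 2π·f = 2π·2000 = 1.257e+04 rad/s.
Step 2 — Component impedances:
  R1: Z = R = 2200 Ω
  R2: Z = R = 330 Ω
  C: Z = 1/(jωC) = -j/(ω·C) = 0 - j3.999 Ω
Step 3 — Parallel branch: R2 || C = 1/(1/R2 + 1/C) = 0.04845 - j3.998 Ω.
Step 4 — Series with R1: Z_total = R1 + (R2 || C) = 2200 - j3.998 Ω = 2200∠-0.1° Ω.

Z = 2200 - j3.998 Ω = 2200∠-0.1° Ω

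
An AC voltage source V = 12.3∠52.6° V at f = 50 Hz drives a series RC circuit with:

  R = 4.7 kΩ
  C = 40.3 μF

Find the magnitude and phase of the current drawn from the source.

Step 1 — Angular frequency: ω = 2π·f = 2π·50 = 314.2 rad/s.
Step 2 — Component impedances:
  R: Z = R = 4700 Ω
  C: Z = 1/(jωC) = -j/(ω·C) = 0 - j78.99 Ω
Step 3 — Series combination: Z_total = R + C = 4700 - j78.99 Ω = 4701∠-1.0° Ω.
Step 4 — Source phasor: V = 12.3∠52.6° V = 7.471 + j9.771 V.
Step 5 — Ohm's law: I = V / Z_total = (7.471 + j9.771) / (4700 - j78.99) = 0.001554 + j0.002105 A.
Step 6 — Convert to polar: |I| = 0.002617 A, ∠I = 53.6°.

I = 0.002617∠53.6° A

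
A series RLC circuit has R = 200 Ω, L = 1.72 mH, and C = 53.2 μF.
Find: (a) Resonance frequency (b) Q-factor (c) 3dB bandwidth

Step 1 — Resonance condition Im(Z)=0 gives ω₀ = 1/√(LC).
Step 2 — ω₀ = 1/√(0.00172·5.32e-05) = 3306 rad/s.
Step 3 — f₀ = ω₀/(2π) = 526.1 Hz.
Step 4 — Series Q: Q = ω₀L/R = 3306·0.00172/200 = 0.02843.
Step 5 — 3dB bandwidth: Δω = ω₀/Q = 1.163e+05 rad/s; BW = Δω/(2π) = 1.851e+04 Hz.

(a) f₀ = 526.1 Hz  (b) Q = 0.02843  (c) BW = 1.851e+04 Hz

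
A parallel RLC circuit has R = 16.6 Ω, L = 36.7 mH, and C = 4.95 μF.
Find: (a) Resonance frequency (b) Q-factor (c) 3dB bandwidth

Step 1 — Resonance: ω₀ = 1/√(LC) = 1/√(0.0367·4.95e-06) = 2346 rad/s.
Step 2 — f₀ = ω₀/(2π) = 373.4 Hz.
Step 3 — Parallel Q: Q = R/(ω₀L) = 16.6/(2346·0.0367) = 0.1928.
Step 4 — Bandwidth: Δω = ω₀/Q = 1.217e+04 rad/s; BW = Δω/(2π) = 1937 Hz.

(a) f₀ = 373.4 Hz  (b) Q = 0.1928  (c) BW = 1937 Hz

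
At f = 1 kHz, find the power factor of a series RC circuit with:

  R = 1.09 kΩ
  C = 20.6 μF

Step 1 — Angular frequency: ω = 2π·f = 2π·1000 = 6283 rad/s.
Step 2 — Component impedances:
  R: Z = R = 1090 Ω
  C: Z = 1/(jωC) = -j/(ω·C) = 0 - j7.726 Ω
Step 3 — Series combination: Z_total = R + C = 1090 - j7.726 Ω = 1090∠-0.4° Ω.
Step 4 — Power factor: PF = cos(φ) = Re(Z)/|Z| = 1090/1090 = 1.
Step 5 — Type: Im(Z) = -7.726 ⇒ leading (phase φ = -0.4°).

PF = 1 (leading, φ = -0.4°)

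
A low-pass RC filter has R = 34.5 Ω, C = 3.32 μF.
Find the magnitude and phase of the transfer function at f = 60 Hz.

Step 1 — Angular frequency: ω = 2π·60 = 377 rad/s.
Step 2 — Transfer function: H(jω) = 1/(1 + jωRC).
Step 3 — Denominator: 1 + jωRC = 1 + j·377·34.5·3.32e-06 = 1 + j0.04318.
Step 4 — H = 0.9981 - j0.0431.
Step 5 — Magnitude: |H| = 0.9991 (-0.0 dB); phase: φ = -2.5°.

|H| = 0.9991 (-0.0 dB), φ = -2.5°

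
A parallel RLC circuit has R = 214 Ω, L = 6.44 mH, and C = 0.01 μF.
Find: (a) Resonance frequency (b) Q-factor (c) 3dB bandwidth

Step 1 — Resonance: ω₀ = 1/√(LC) = 1/√(0.00644·1e-08) = 1.246e+05 rad/s.
Step 2 — f₀ = ω₀/(2π) = 1.983e+04 Hz.
Step 3 — Parallel Q: Q = R/(ω₀L) = 214/(1.246e+05·0.00644) = 0.2667.
Step 4 — Bandwidth: Δω = ω₀/Q = 4.673e+05 rad/s; BW = Δω/(2π) = 7.437e+04 Hz.

(a) f₀ = 1.983e+04 Hz  (b) Q = 0.2667  (c) BW = 7.437e+04 Hz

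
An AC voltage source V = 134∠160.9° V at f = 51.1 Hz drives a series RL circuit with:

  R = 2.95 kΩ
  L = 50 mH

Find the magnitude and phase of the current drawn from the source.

Step 1 — Angular frequency: ω = 2π·f = 2π·51.1 = 321.1 rad/s.
Step 2 — Component impedances:
  R: Z = R = 2950 Ω
  L: Z = jωL = j·321.1·0.05 = 0 + j16.05 Ω
Step 3 — Series combination: Z_total = R + L = 2950 + j16.05 Ω = 2950∠0.3° Ω.
Step 4 — Source phasor: V = 134∠160.9° V = -126.6 + j43.85 V.
Step 5 — Ohm's law: I = V / Z_total = (-126.6 + j43.85) / (2950 + j16.05) = -0.04284 + j0.0151 A.
Step 6 — Convert to polar: |I| = 0.04542 A, ∠I = 160.6°.

I = 0.04542∠160.6° A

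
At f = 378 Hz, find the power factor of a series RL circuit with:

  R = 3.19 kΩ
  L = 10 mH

Step 1 — Angular frequency: ω = 2π·f = 2π·378 = 2375 rad/s.
Step 2 — Component impedances:
  R: Z = R = 3190 Ω
  L: Z = jωL = j·2375·0.01 = 0 + j23.75 Ω
Step 3 — Series combination: Z_total = R + L = 3190 + j23.75 Ω = 3190∠0.4° Ω.
Step 4 — Power factor: PF = cos(φ) = Re(Z)/|Z| = 3190/3190 = 1.
Step 5 — Type: Im(Z) = 23.75 ⇒ lagging (phase φ = 0.4°).

PF = 1 (lagging, φ = 0.4°)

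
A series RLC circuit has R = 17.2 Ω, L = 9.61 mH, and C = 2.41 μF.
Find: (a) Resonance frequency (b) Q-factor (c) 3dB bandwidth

Step 1 — Resonance: ω₀ = 1/√(LC) = 1/√(0.00961·2.41e-06) = 6571 rad/s.
Step 2 — f₀ = ω₀/(2π) = 1046 Hz.
Step 3 — Series Q: Q = ω₀L/R = 6571·0.00961/17.2 = 3.671.
Step 4 — Bandwidth: Δω = ω₀/Q = 1790 rad/s; BW = Δω/(2π) = 284.9 Hz.

(a) f₀ = 1046 Hz  (b) Q = 3.671  (c) BW = 284.9 Hz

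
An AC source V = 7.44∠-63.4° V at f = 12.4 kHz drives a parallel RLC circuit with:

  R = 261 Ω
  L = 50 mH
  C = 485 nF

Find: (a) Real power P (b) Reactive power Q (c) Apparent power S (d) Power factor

Step 1 — Angular frequency: ω = 2π·f = 2π·1.24e+04 = 7.791e+04 rad/s.
Step 2 — Component impedances:
  R: Z = R = 261 Ω
  L: Z = jωL = j·7.791e+04·0.05 = 0 + j3896 Ω
  C: Z = 1/(jωC) = -j/(ω·C) = 0 - j26.46 Ω
Step 3 — Parallel combination: 1/Z_total = 1/R + 1/L + 1/C; Z_total = 2.692 - j26.37 Ω = 26.51∠-84.2° Ω.
Step 4 — Source phasor: V = 7.44∠-63.4° V = 3.331 - j6.653 V.
Step 5 — Current: I = V / Z = 0.2624 + j0.09954 A = 0.2807∠20.8° A.
Step 6 — Complex power: S = V·I* = 0.2121 - j2.077 VA.
Step 7 — Real power: P = Re(S) = 0.2121 W.
Step 8 — Reactive power: Q = Im(S) = -2.077 VAR.
Step 9 — Apparent power: |S| = 2.088 VA.
Step 10 — Power factor: PF = P/|S| = 0.1016 (leading).

(a) P = 0.2121 W  (b) Q = -2.077 VAR  (c) S = 2.088 VA  (d) PF = 0.1016 (leading)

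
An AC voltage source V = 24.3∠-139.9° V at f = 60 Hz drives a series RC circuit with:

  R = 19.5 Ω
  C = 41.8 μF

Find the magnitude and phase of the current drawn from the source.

Step 1 — Angular frequency: ω = 2π·f = 2π·60 = 377 rad/s.
Step 2 — Component impedances:
  R: Z = R = 19.5 Ω
  C: Z = 1/(jωC) = -j/(ω·C) = 0 - j63.46 Ω
Step 3 — Series combination: Z_total = R + C = 19.5 - j63.46 Ω = 66.39∠-72.9° Ω.
Step 4 — Source phasor: V = 24.3∠-139.9° V = -18.59 - j15.65 V.
Step 5 — Ohm's law: I = V / Z_total = (-18.59 - j15.65) / (19.5 - j63.46) = 0.1431 - j0.3369 A.
Step 6 — Convert to polar: |I| = 0.366 A, ∠I = -67.0°.

I = 0.366∠-67.0° A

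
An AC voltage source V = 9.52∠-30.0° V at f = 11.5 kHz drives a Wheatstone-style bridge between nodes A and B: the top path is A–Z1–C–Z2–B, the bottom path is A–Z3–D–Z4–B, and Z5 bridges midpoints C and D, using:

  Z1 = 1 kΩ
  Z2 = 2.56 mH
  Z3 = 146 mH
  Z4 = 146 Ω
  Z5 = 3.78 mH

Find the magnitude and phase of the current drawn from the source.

Step 1 — Angular frequency: ω = 2π·f = 2π·1.15e+04 = 7.226e+04 rad/s.
Step 2 — Component impedances:
  Z1: Z = R = 1000 Ω
  Z2: Z = jωL = j·7.226e+04·0.00256 = 0 + j185 Ω
  Z3: Z = jωL = j·7.226e+04·0.146 = 0 + j1.055e+04 Ω
  Z4: Z = R = 146 Ω
  Z5: Z = jωL = j·7.226e+04·0.00378 = 0 + j273.1 Ω
Step 3 — Bridge requires nodal analysis (the Z5 bridge couples midpoints C and D, so the two paths cannot be reduced to a simple series/parallel combination). Setting node B to ground and injecting 1 A at node A, the 3-node admittance system at A, C, D solves to V_A = Z_AB = 995.2 + j201.4 Ω = 1015∠11.4° Ω.
Step 4 — Source phasor: V = 9.52∠-30.0° V = 8.245 - j4.76 V.
Step 5 — Ohm's law: I = V / Z_total = (8.245 - j4.76) / (995.2 + j201.4) = 0.007028 - j0.006206 A.
Step 6 — Convert to polar: |I| = 0.009376 A, ∠I = -41.4°.

I = 0.009376∠-41.4° A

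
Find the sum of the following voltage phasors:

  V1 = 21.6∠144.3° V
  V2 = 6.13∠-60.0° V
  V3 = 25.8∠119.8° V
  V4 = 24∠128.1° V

Step 1 — Convert each phasor to rectangular form:
  V1 = 21.6·(cos(144.3°) + j·sin(144.3°)) = -17.54 + j12.6 V
  V2 = 6.13·(cos(-60.0°) + j·sin(-60.0°)) = 3.065 - j5.309 V
  V3 = 25.8·(cos(119.8°) + j·sin(119.8°)) = -12.82 + j22.39 V
  V4 = 24·(cos(128.1°) + j·sin(128.1°)) = -14.81 + j18.89 V
Step 2 — Sum components: V_total = -42.11 + j48.57 V.
Step 3 — Convert to polar: |V_total| = 64.28 V, ∠V_total = 130.9°.

V_total = 64.28∠130.9° V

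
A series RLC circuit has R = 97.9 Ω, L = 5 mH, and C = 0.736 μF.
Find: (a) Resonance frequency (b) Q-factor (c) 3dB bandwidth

Step 1 — Resonance: ω₀ = 1/√(LC) = 1/√(0.005·7.36e-07) = 1.648e+04 rad/s.
Step 2 — f₀ = ω₀/(2π) = 2624 Hz.
Step 3 — Series Q: Q = ω₀L/R = 1.648e+04·0.005/97.9 = 0.8419.
Step 4 — Bandwidth: Δω = ω₀/Q = 1.958e+04 rad/s; BW = Δω/(2π) = 3116 Hz.

(a) f₀ = 2624 Hz  (b) Q = 0.8419  (c) BW = 3116 Hz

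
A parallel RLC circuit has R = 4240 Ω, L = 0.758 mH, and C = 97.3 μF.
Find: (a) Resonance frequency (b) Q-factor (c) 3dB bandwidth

Step 1 — Resonance: ω₀ = 1/√(LC) = 1/√(0.000758·9.73e-05) = 3682 rad/s.
Step 2 — f₀ = ω₀/(2π) = 586 Hz.
Step 3 — Parallel Q: Q = R/(ω₀L) = 4240/(3682·0.000758) = 1519.
Step 4 — Bandwidth: Δω = ω₀/Q = 2.424 rad/s; BW = Δω/(2π) = 0.3858 Hz.

(a) f₀ = 586 Hz  (b) Q = 1519  (c) BW = 0.3858 Hz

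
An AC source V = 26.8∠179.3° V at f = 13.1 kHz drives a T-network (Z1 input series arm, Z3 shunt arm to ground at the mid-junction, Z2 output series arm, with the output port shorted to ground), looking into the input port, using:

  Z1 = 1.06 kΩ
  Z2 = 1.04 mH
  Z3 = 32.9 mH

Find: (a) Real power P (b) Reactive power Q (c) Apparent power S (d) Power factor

Step 1 — Angular frequency: ω = 2π·f = 2π·1.31e+04 = 8.231e+04 rad/s.
Step 2 — Component impedances:
  Z1: Z = R = 1060 Ω
  Z2: Z = jωL = j·8.231e+04·0.00104 = 0 + j85.6 Ω
  Z3: Z = jωL = j·8.231e+04·0.0329 = 0 + j2708 Ω
Step 3 — With the output port shorted to ground, the output series arm Z2 runs from the junction to ground; the shunt arm Z3 also runs from the junction to ground. They appear in parallel: Z3 || Z2 = 0 + j82.98 Ω.
Step 4 — Series with input arm Z1: Z_in = Z1 + (Z3 || Z2) = 1060 + j82.98 Ω = 1063∠4.5° Ω.
Step 5 — Source phasor: V = 26.8∠179.3° V = -26.8 + j0.3274 V.
Step 6 — Current: I = V / Z = -0.0251 + j0.002274 A = 0.02521∠174.8° A.
Step 7 — Complex power: S = V·I* = 0.6735 + j0.05272 VA.
Step 8 — Real power: P = Re(S) = 0.6735 W.
Step 9 — Reactive power: Q = Im(S) = 0.05272 VAR.
Step 10 — Apparent power: |S| = 0.6755 VA.
Step 11 — Power factor: PF = P/|S| = 0.9969 (lagging).

(a) P = 0.6735 W  (b) Q = 0.05272 VAR  (c) S = 0.6755 VA  (d) PF = 0.9969 (lagging)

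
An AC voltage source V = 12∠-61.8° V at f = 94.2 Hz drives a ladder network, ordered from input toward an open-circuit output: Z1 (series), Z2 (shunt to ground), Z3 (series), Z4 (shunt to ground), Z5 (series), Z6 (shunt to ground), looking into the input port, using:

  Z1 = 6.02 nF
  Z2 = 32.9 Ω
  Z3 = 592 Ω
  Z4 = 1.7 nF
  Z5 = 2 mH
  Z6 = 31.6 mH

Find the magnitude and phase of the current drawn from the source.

Step 1 — Angular frequency: ω = 2π·f = 2π·94.2 = 591.9 rad/s.
Step 2 — Component impedances:
  Z1: Z = 1/(jωC) = -j/(ω·C) = 0 - j2.807e+05 Ω
  Z2: Z = R = 32.9 Ω
  Z3: Z = R = 592 Ω
  Z4: Z = 1/(jωC) = -j/(ω·C) = 0 - j9.938e+05 Ω
  Z5: Z = jωL = j·591.9·0.002 = 0 + j1.184 Ω
  Z6: Z = jωL = j·591.9·0.0316 = 0 + j18.7 Ω
Step 3 — Ladder network (open output): work backward from the far end, alternating series and parallel combinations. Z_in = 31.17 - j2.807e+05 Ω = 2.807e+05∠-90.0° Ω.
Step 4 — Source phasor: V = 12∠-61.8° V = 5.671 - j10.58 V.
Step 5 — Ohm's law: I = V / Z_total = (5.671 - j10.58) / (31.17 - j2.807e+05) = 3.768e-05 + j2.02e-05 A.
Step 6 — Convert to polar: |I| = 4.276e-05 A, ∠I = 28.2°.

I = 4.276e-05∠28.2° A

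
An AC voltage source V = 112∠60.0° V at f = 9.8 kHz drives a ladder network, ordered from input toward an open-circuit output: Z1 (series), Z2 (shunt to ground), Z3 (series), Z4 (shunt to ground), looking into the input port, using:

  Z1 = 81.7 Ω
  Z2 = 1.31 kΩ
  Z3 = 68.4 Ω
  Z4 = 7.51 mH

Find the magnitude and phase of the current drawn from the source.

Step 1 — Angular frequency: ω = 2π·f = 2π·9800 = 6.158e+04 rad/s.
Step 2 — Component impedances:
  Z1: Z = R = 81.7 Ω
  Z2: Z = R = 1310 Ω
  Z3: Z = R = 68.4 Ω
  Z4: Z = jωL = j·6.158e+04·0.00751 = 0 + j462.4 Ω
Step 3 — Ladder network (open output): work backward from the far end, alternating series and parallel combinations. Z_in = 272.7 + j375.4 Ω = 464∠54.0° Ω.
Step 4 — Source phasor: V = 112∠60.0° V = 56 + j96.99 V.
Step 5 — Ohm's law: I = V / Z_total = (56 + j96.99) / (272.7 + j375.4) = 0.2401 + j0.02519 A.
Step 6 — Convert to polar: |I| = 0.2414 A, ∠I = 6.0°.

I = 0.2414∠6.0° A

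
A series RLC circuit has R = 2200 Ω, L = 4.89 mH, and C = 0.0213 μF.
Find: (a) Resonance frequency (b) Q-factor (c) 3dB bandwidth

Step 1 — Resonance condition Im(Z)=0 gives ω₀ = 1/√(LC).
Step 2 — ω₀ = 1/√(0.00489·2.13e-08) = 9.798e+04 rad/s.
Step 3 — f₀ = ω₀/(2π) = 1.559e+04 Hz.
Step 4 — Series Q: Q = ω₀L/R = 9.798e+04·0.00489/2200 = 0.2178.
Step 5 — 3dB bandwidth: Δω = ω₀/Q = 4.499e+05 rad/s; BW = Δω/(2π) = 7.16e+04 Hz.

(a) f₀ = 1.559e+04 Hz  (b) Q = 0.2178  (c) BW = 7.16e+04 Hz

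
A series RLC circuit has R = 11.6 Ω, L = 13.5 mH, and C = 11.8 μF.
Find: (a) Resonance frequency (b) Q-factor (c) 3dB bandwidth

Step 1 — Resonance condition Im(Z)=0 gives ω₀ = 1/√(LC).
Step 2 — ω₀ = 1/√(0.0135·1.18e-05) = 2505 rad/s.
Step 3 — f₀ = ω₀/(2π) = 398.8 Hz.
Step 4 — Series Q: Q = ω₀L/R = 2505·0.0135/11.6 = 2.916.
Step 5 — 3dB bandwidth: Δω = ω₀/Q = 859.3 rad/s; BW = Δω/(2π) = 136.8 Hz.

(a) f₀ = 398.8 Hz  (b) Q = 2.916  (c) BW = 136.8 Hz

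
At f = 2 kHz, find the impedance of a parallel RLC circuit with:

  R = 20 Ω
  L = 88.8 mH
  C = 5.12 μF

Step 1 — Angular frequency: ω = 2π·f = 2π·2000 = 1.257e+04 rad/s.
Step 2 — Component impedances:
  R: Z = R = 20 Ω
  L: Z = jωL = j·1.257e+04·0.0888 = 0 + j1116 Ω
  C: Z = 1/(jωC) = -j/(ω·C) = 0 - j15.54 Ω
Step 3 — Parallel combination: 1/Z_total = 1/R + 1/L + 1/C; Z_total = 7.663 - j9.723 Ω = 12.38∠-51.8° Ω.

Z = 7.663 - j9.723 Ω = 12.38∠-51.8° Ω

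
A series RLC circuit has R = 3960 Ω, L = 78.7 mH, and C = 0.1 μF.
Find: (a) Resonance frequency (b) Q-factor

Step 1 — Resonance condition Im(Z)=0 gives ω₀ = 1/√(LC).
Step 2 — ω₀ = 1/√(0.0787·1e-07) = 1.127e+04 rad/s.
Step 3 — f₀ = ω₀/(2π) = 1794 Hz.
Step 4 — Series Q: Q = ω₀L/R = 1.127e+04·0.0787/3960 = 0.224.

(a) f₀ = 1794 Hz  (b) Q = 0.224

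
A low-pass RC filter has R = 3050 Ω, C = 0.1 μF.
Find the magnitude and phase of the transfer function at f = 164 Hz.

Step 1 — Angular frequency: ω = 2π·164 = 1030 rad/s.
Step 2 — Transfer function: H(jω) = 1/(1 + jωRC).
Step 3 — Denominator: 1 + jωRC = 1 + j·1030·3050·1e-07 = 1 + j0.3143.
Step 4 — H = 0.9101 - j0.286.
Step 5 — Magnitude: |H| = 0.954 (-0.4 dB); phase: φ = -17.4°.

|H| = 0.954 (-0.4 dB), φ = -17.4°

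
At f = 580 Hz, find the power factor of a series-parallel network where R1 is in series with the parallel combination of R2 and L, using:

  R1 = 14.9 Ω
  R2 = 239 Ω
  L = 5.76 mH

Step 1 — Angular frequency: ω = 2π·f = 2π·580 = 3644 rad/s.
Step 2 — Component impedances:
  R1: Z = R = 14.9 Ω
  R2: Z = R = 239 Ω
  L: Z = jωL = j·3644·0.00576 = 0 + j20.99 Ω
Step 3 — Parallel branch: R2 || L = 1/(1/R2 + 1/L) = 1.829 + j20.83 Ω.
Step 4 — Series with R1: Z_total = R1 + (R2 || L) = 16.73 + j20.83 Ω = 26.72∠51.2° Ω.
Step 5 — Power factor: PF = cos(φ) = Re(Z)/|Z| = 16.729/26.717 = 0.6262.
Step 6 — Type: Im(Z) = 20.83 ⇒ lagging (phase φ = 51.2°).

PF = 0.6262 (lagging, φ = 51.2°)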